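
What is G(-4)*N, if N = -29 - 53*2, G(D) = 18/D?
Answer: 1215/2 ≈ 607.50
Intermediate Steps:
N = -135 (N = -29 - 106 = -135)
G(-4)*N = (18/(-4))*(-135) = (18*(-1/4))*(-135) = -9/2*(-135) = 1215/2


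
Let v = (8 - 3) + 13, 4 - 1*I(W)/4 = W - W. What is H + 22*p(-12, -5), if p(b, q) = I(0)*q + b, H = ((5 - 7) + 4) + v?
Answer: -2004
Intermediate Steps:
I(W) = 16 (I(W) = 16 - 4*(W - W) = 16 - 4*0 = 16 + 0 = 16)
v = 18 (v = 5 + 13 = 18)
H = 20 (H = ((5 - 7) + 4) + 18 = (-2 + 4) + 18 = 2 + 18 = 20)
p(b, q) = b + 16*q (p(b, q) = 16*q + b = b + 16*q)
H + 22*p(-12, -5) = 20 + 22*(-12 + 16*(-5)) = 20 + 22*(-12 - 80) = 20 + 22*(-92) = 20 - 2024 = -2004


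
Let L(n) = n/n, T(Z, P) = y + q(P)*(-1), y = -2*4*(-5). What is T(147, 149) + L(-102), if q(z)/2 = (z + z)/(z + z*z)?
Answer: 3073/75 ≈ 40.973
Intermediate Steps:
q(z) = 4*z/(z + z²) (q(z) = 2*((z + z)/(z + z*z)) = 2*((2*z)/(z + z²)) = 2*(2*z/(z + z²)) = 4*z/(z + z²))
y = 40 (y = -8*(-5) = 40)
T(Z, P) = 40 - 4/(1 + P) (T(Z, P) = 40 + (4/(1 + P))*(-1) = 40 - 4/(1 + P))
L(n) = 1
T(147, 149) + L(-102) = 4*(9 + 10*149)/(1 + 149) + 1 = 4*(9 + 1490)/150 + 1 = 4*(1/150)*1499 + 1 = 2998/75 + 1 = 3073/75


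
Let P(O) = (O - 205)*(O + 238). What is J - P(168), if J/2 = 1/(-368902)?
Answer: 2770822921/184451 ≈ 15022.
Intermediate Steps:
J = -1/184451 (J = 2/(-368902) = 2*(-1/368902) = -1/184451 ≈ -5.4215e-6)
P(O) = (-205 + O)*(238 + O)
J - P(168) = -1/184451 - (-48790 + 168² + 33*168) = -1/184451 - (-48790 + 28224 + 5544) = -1/184451 - 1*(-15022) = -1/184451 + 15022 = 2770822921/184451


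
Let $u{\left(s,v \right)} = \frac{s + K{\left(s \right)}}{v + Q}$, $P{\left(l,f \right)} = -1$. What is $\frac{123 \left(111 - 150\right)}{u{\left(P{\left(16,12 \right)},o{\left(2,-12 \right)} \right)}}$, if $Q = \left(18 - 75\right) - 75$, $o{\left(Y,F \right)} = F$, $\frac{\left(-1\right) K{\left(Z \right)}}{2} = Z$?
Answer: $690768$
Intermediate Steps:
$K{\left(Z \right)} = - 2 Z$
$Q = -132$ ($Q = -57 - 75 = -132$)
$u{\left(s,v \right)} = - \frac{s}{-132 + v}$ ($u{\left(s,v \right)} = \frac{s - 2 s}{v - 132} = \frac{\left(-1\right) s}{-132 + v} = - \frac{s}{-132 + v}$)
$\frac{123 \left(111 - 150\right)}{u{\left(P{\left(16,12 \right)},o{\left(2,-12 \right)} \right)}} = \frac{123 \left(111 - 150\right)}{\left(-1\right) \left(-1\right) \frac{1}{-132 - 12}} = \frac{123 \left(-39\right)}{\left(-1\right) \left(-1\right) \frac{1}{-144}} = - \frac{4797}{\left(-1\right) \left(-1\right) \left(- \frac{1}{144}\right)} = - \frac{4797}{- \frac{1}{144}} = \left(-4797\right) \left(-144\right) = 690768$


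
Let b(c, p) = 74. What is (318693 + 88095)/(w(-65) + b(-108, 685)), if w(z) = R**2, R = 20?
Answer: 67798/79 ≈ 858.20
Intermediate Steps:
w(z) = 400 (w(z) = 20**2 = 400)
(318693 + 88095)/(w(-65) + b(-108, 685)) = (318693 + 88095)/(400 + 74) = 406788/474 = 406788*(1/474) = 67798/79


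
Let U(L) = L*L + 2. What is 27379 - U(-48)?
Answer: 25073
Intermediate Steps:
U(L) = 2 + L**2 (U(L) = L**2 + 2 = 2 + L**2)
27379 - U(-48) = 27379 - (2 + (-48)**2) = 27379 - (2 + 2304) = 27379 - 1*2306 = 27379 - 2306 = 25073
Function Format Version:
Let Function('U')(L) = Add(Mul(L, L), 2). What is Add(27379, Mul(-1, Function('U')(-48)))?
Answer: 25073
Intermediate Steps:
Function('U')(L) = Add(2, Pow(L, 2)) (Function('U')(L) = Add(Pow(L, 2), 2) = Add(2, Pow(L, 2)))
Add(27379, Mul(-1, Function('U')(-48))) = Add(27379, Mul(-1, Add(2, Pow(-48, 2)))) = Add(27379, Mul(-1, Add(2, 2304))) = Add(27379, Mul(-1, 2306)) = Add(27379, -2306) = 25073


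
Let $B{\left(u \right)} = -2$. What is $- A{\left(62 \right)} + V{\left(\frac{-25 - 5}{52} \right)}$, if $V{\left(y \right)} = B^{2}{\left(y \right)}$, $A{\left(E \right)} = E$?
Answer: $-58$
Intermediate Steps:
$V{\left(y \right)} = 4$ ($V{\left(y \right)} = \left(-2\right)^{2} = 4$)
$- A{\left(62 \right)} + V{\left(\frac{-25 - 5}{52} \right)} = \left(-1\right) 62 + 4 = -62 + 4 = -58$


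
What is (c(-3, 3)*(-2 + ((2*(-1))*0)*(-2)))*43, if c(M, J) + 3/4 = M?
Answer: 645/2 ≈ 322.50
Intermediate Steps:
c(M, J) = -3/4 + M
(c(-3, 3)*(-2 + ((2*(-1))*0)*(-2)))*43 = ((-3/4 - 3)*(-2 + ((2*(-1))*0)*(-2)))*43 = -15*(-2 - 2*0*(-2))/4*43 = -15*(-2 + 0*(-2))/4*43 = -15*(-2 + 0)/4*43 = -15/4*(-2)*43 = (15/2)*43 = 645/2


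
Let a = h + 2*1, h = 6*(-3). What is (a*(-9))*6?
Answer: 864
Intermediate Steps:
h = -18
a = -16 (a = -18 + 2*1 = -18 + 2 = -16)
(a*(-9))*6 = -16*(-9)*6 = 144*6 = 864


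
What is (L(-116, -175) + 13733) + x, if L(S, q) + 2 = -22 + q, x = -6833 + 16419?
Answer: 23120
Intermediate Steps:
x = 9586
L(S, q) = -24 + q (L(S, q) = -2 + (-22 + q) = -24 + q)
(L(-116, -175) + 13733) + x = ((-24 - 175) + 13733) + 9586 = (-199 + 13733) + 9586 = 13534 + 9586 = 23120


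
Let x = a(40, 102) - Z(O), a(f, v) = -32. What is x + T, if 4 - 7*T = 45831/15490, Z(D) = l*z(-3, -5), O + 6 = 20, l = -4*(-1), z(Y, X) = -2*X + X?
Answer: -5622231/108430 ≈ -51.851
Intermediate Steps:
z(Y, X) = -X
l = 4
O = 14 (O = -6 + 20 = 14)
Z(D) = 20 (Z(D) = 4*(-1*(-5)) = 4*5 = 20)
T = 16129/108430 (T = 4/7 - 45831/(7*15490) = 4/7 - ⅐*45831/15490 = 4/7 - 45831/108430 = 16129/108430 ≈ 0.14875)
x = -52 (x = -32 - 1*20 = -32 - 20 = -52)
x + T = -52 + 16129/108430 = -5622231/108430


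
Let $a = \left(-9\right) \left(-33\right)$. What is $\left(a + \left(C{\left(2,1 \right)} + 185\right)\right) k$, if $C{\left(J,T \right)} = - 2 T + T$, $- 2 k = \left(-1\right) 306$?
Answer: $73593$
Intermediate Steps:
$a = 297$
$k = 153$ ($k = - \frac{\left(-1\right) 306}{2} = \left(- \frac{1}{2}\right) \left(-306\right) = 153$)
$C{\left(J,T \right)} = - T$
$\left(a + \left(C{\left(2,1 \right)} + 185\right)\right) k = \left(297 + \left(\left(-1\right) 1 + 185\right)\right) 153 = \left(297 + \left(-1 + 185\right)\right) 153 = \left(297 + 184\right) 153 = 481 \cdot 153 = 73593$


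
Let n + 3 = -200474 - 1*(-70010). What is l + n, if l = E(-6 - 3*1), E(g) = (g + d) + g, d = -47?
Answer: -130532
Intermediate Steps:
E(g) = -47 + 2*g (E(g) = (g - 47) + g = (-47 + g) + g = -47 + 2*g)
l = -65 (l = -47 + 2*(-6 - 3*1) = -47 + 2*(-6 - 3) = -47 + 2*(-9) = -47 - 18 = -65)
n = -130467 (n = -3 + (-200474 - 1*(-70010)) = -3 + (-200474 + 70010) = -3 - 130464 = -130467)
l + n = -65 - 130467 = -130532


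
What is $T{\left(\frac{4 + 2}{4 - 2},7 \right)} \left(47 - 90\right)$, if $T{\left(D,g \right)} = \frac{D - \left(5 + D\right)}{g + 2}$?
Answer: $\frac{215}{9} \approx 23.889$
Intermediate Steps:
$T{\left(D,g \right)} = - \frac{5}{2 + g}$
$T{\left(\frac{4 + 2}{4 - 2},7 \right)} \left(47 - 90\right) = - \frac{5}{2 + 7} \left(47 - 90\right) = - \frac{5}{9} \left(-43\right) = \left(-5\right) \frac{1}{9} \left(-43\right) = \left(- \frac{5}{9}\right) \left(-43\right) = \frac{215}{9}$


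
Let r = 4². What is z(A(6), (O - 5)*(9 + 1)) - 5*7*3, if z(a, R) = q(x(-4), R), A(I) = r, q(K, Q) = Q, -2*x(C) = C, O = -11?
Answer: -265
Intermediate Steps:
r = 16
x(C) = -C/2
A(I) = 16
z(a, R) = R
z(A(6), (O - 5)*(9 + 1)) - 5*7*3 = (-11 - 5)*(9 + 1) - 5*7*3 = -16*10 - 35*3 = -160 - 105 = -265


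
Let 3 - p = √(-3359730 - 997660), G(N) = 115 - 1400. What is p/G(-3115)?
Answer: -3/1285 + I*√4357390/1285 ≈ -0.0023346 + 1.6245*I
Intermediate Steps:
G(N) = -1285
p = 3 - I*√4357390 (p = 3 - √(-3359730 - 997660) = 3 - √(-4357390) = 3 - I*√4357390 ≈ 3.0 - 2087.4*I)
p/G(-3115) = (3 - I*√4357390)/(-1285) = (3 - I*√4357390)*(-1/1285) = -3/1285 + I*√4357390/1285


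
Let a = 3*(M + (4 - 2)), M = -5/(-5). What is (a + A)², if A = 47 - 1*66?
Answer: 100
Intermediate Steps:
M = 1 (M = -5*(-⅕) = 1)
A = -19 (A = 47 - 66 = -19)
a = 9 (a = 3*(1 + (4 - 2)) = 3*(1 + 2) = 3*3 = 9)
(a + A)² = (9 - 19)² = (-10)² = 100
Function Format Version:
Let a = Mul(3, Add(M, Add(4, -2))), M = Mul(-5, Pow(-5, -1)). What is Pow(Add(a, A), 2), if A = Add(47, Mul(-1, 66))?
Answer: 100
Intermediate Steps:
M = 1 (M = Mul(-5, Rational(-1, 5)) = 1)
A = -19 (A = Add(47, -66) = -19)
a = 9 (a = Mul(3, Add(1, Add(4, -2))) = Mul(3, Add(1, 2)) = Mul(3, 3) = 9)
Pow(Add(a, A), 2) = Pow(Add(9, -19), 2) = Pow(-10, 2) = 100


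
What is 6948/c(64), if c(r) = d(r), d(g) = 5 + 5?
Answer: 3474/5 ≈ 694.80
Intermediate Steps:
d(g) = 10
c(r) = 10
6948/c(64) = 6948/10 = 6948*(⅒) = 3474/5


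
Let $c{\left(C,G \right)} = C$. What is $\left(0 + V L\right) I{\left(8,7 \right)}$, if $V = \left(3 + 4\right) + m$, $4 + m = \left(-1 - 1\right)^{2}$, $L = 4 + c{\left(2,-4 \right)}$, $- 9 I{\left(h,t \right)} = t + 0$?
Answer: $- \frac{98}{3} \approx -32.667$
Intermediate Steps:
$I{\left(h,t \right)} = - \frac{t}{9}$ ($I{\left(h,t \right)} = - \frac{t + 0}{9} = - \frac{t}{9}$)
$L = 6$ ($L = 4 + 2 = 6$)
$m = 0$ ($m = -4 + \left(-1 - 1\right)^{2} = -4 + \left(-2\right)^{2} = -4 + 4 = 0$)
$V = 7$ ($V = \left(3 + 4\right) + 0 = 7 + 0 = 7$)
$\left(0 + V L\right) I{\left(8,7 \right)} = \left(0 + 7 \cdot 6\right) \left(\left(- \frac{1}{9}\right) 7\right) = \left(0 + 42\right) \left(- \frac{7}{9}\right) = 42 \left(- \frac{7}{9}\right) = - \frac{98}{3}$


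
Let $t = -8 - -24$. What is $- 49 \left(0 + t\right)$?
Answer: $-784$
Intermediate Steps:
$t = 16$ ($t = -8 + 24 = 16$)
$- 49 \left(0 + t\right) = - 49 \left(0 + 16\right) = \left(-49\right) 16 = -784$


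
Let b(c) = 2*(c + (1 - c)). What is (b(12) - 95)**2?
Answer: 8649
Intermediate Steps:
b(c) = 2 (b(c) = 2*1 = 2)
(b(12) - 95)**2 = (2 - 95)**2 = (-93)**2 = 8649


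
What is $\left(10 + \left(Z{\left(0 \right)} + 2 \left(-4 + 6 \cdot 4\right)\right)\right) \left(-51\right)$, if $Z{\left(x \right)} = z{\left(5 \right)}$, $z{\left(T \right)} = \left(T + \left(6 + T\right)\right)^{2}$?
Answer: $-15606$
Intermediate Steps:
$z{\left(T \right)} = \left(6 + 2 T\right)^{2}$
$Z{\left(x \right)} = 256$ ($Z{\left(x \right)} = 4 \left(3 + 5\right)^{2} = 4 \cdot 8^{2} = 4 \cdot 64 = 256$)
$\left(10 + \left(Z{\left(0 \right)} + 2 \left(-4 + 6 \cdot 4\right)\right)\right) \left(-51\right) = \left(10 + \left(256 + 2 \left(-4 + 6 \cdot 4\right)\right)\right) \left(-51\right) = \left(10 + \left(256 + 2 \left(-4 + 24\right)\right)\right) \left(-51\right) = \left(10 + \left(256 + 2 \cdot 20\right)\right) \left(-51\right) = \left(10 + \left(256 + 40\right)\right) \left(-51\right) = \left(10 + 296\right) \left(-51\right) = 306 \left(-51\right) = -15606$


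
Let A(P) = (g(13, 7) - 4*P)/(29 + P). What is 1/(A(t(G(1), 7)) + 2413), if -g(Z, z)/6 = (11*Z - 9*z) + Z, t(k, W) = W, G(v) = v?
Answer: 18/43141 ≈ 0.00041724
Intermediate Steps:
g(Z, z) = -72*Z + 54*z (g(Z, z) = -6*((11*Z - 9*z) + Z) = -6*((-9*z + 11*Z) + Z) = -6*(-9*z + 12*Z) = -72*Z + 54*z)
A(P) = (-558 - 4*P)/(29 + P) (A(P) = ((-72*13 + 54*7) - 4*P)/(29 + P) = ((-936 + 378) - 4*P)/(29 + P) = (-558 - 4*P)/(29 + P))
1/(A(t(G(1), 7)) + 2413) = 1/(2*(-279 - 2*7)/(29 + 7) + 2413) = 1/(2*(-279 - 14)/36 + 2413) = 1/(2*(1/36)*(-293) + 2413) = 1/(-293/18 + 2413) = 1/(43141/18) = 18/43141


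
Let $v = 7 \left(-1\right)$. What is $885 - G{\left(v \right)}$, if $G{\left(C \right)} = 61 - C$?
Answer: $817$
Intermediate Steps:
$v = -7$
$885 - G{\left(v \right)} = 885 - \left(61 - -7\right) = 885 - \left(61 + 7\right) = 885 - 68 = 817$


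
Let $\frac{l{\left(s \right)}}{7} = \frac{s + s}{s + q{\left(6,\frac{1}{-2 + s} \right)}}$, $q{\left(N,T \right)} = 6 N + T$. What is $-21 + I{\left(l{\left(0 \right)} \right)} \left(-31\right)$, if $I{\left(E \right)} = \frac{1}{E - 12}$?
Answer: $- \frac{221}{12} \approx -18.417$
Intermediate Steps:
$q{\left(N,T \right)} = T + 6 N$
$l{\left(s \right)} = \frac{14 s}{36 + s + \frac{1}{-2 + s}}$ ($l{\left(s \right)} = 7 \frac{s + s}{s + \left(\frac{1}{-2 + s} + 6 \cdot 6\right)} = 7 \frac{2 s}{s + \left(\frac{1}{-2 + s} + 36\right)} = 7 \frac{2 s}{s + \left(36 + \frac{1}{-2 + s}\right)} = 7 \frac{2 s}{36 + s + \frac{1}{-2 + s}} = \frac{14 s}{36 + s + \frac{1}{-2 + s}}$)
$I{\left(E \right)} = \frac{1}{-12 + E}$
$-21 + I{\left(l{\left(0 \right)} \right)} \left(-31\right) = -21 + \frac{1}{-12 + 14 \cdot 0 \frac{1}{1 + \left(-2 + 0\right) \left(36 + 0\right)} \left(-2 + 0\right)} \left(-31\right) = -21 + \frac{1}{-12 + 14 \cdot 0 \frac{1}{1 - 72} \left(-2\right)} \left(-31\right) = -21 + \frac{1}{-12 + 14 \cdot 0 \frac{1}{-71} \left(-2\right)} \left(-31\right) = -21 + \frac{1}{-12 + 14 \cdot 0 \left(- \frac{1}{71}\right) \left(-2\right)} \left(-31\right) = -21 + \frac{1}{-12 + 0} \left(-31\right) = -21 + \frac{1}{-12} \left(-31\right) = -21 - - \frac{31}{12} = -21 + \frac{31}{12} = - \frac{221}{12}$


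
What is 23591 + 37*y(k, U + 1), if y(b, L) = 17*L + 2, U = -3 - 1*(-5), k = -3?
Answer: 25552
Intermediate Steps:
U = 2 (U = -3 + 5 = 2)
y(b, L) = 2 + 17*L
23591 + 37*y(k, U + 1) = 23591 + 37*(2 + 17*(2 + 1)) = 23591 + 37*(2 + 17*3) = 23591 + 37*(2 + 51) = 23591 + 37*53 = 23591 + 1961 = 25552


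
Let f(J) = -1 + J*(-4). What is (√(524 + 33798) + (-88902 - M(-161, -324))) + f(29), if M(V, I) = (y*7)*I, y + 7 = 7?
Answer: -89019 + 131*√2 ≈ -88834.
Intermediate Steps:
y = 0 (y = -7 + 7 = 0)
M(V, I) = 0 (M(V, I) = (0*7)*I = 0*I = 0)
f(J) = -1 - 4*J
(√(524 + 33798) + (-88902 - M(-161, -324))) + f(29) = (√(524 + 33798) + (-88902 - 1*0)) + (-1 - 4*29) = (√34322 + (-88902 + 0)) + (-1 - 116) = (131*√2 - 88902) - 117 = (-88902 + 131*√2) - 117 = -89019 + 131*√2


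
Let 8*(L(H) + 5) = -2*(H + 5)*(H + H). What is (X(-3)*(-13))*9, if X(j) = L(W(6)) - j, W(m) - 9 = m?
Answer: 17784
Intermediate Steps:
W(m) = 9 + m
L(H) = -5 - H*(5 + H)/2 (L(H) = -5 + (-2*(H + 5)*(H + H))/8 = -5 + (-2*(5 + H)*2*H)/8 = -5 + (-4*H*(5 + H))/8 = -5 - H*(5 + H)/2)
X(j) = -155 - j (X(j) = (-5 - 5*(9 + 6)/2 - (9 + 6)²/2) - j = (-5 - 5/2*15 - ½*15²) - j = (-5 - 75/2 - ½*225) - j = (-5 - 75/2 - 225/2) - j = -155 - j)
(X(-3)*(-13))*9 = ((-155 - 1*(-3))*(-13))*9 = ((-155 + 3)*(-13))*9 = -152*(-13)*9 = 1976*9 = 17784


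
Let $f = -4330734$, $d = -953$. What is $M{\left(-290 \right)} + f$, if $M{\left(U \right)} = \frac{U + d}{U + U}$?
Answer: $- \frac{2511824477}{580} \approx -4.3307 \cdot 10^{6}$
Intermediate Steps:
$M{\left(U \right)} = \frac{-953 + U}{2 U}$ ($M{\left(U \right)} = \frac{U - 953}{U + U} = \frac{-953 + U}{2 U}$)
$M{\left(-290 \right)} + f = \frac{-953 - 290}{2 \left(-290\right)} - 4330734 = \frac{1}{2} \left(- \frac{1}{290}\right) \left(-1243\right) - 4330734 = \frac{1243}{580} - 4330734 = - \frac{2511824477}{580}$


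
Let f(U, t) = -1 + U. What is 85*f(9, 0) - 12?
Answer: 668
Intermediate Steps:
85*f(9, 0) - 12 = 85*(-1 + 9) - 12 = 85*8 - 12 = 680 - 12 = 668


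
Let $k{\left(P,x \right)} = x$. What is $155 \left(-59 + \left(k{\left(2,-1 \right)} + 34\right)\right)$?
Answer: $-4030$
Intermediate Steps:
$155 \left(-59 + \left(k{\left(2,-1 \right)} + 34\right)\right) = 155 \left(-59 + \left(-1 + 34\right)\right) = 155 \left(-59 + 33\right) = 155 \left(-26\right) = -4030$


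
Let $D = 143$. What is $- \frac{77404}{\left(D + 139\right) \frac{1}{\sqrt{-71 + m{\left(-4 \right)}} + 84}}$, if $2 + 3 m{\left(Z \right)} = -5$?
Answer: $- \frac{1083656}{47} - \frac{77404 i \sqrt{165}}{423} \approx -23057.0 - 2350.5 i$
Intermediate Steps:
$m{\left(Z \right)} = - \frac{7}{3}$ ($m{\left(Z \right)} = - \frac{2}{3} + \frac{1}{3} \left(-5\right) = - \frac{2}{3} - \frac{5}{3} = - \frac{7}{3}$)
$- \frac{77404}{\left(D + 139\right) \frac{1}{\sqrt{-71 + m{\left(-4 \right)}} + 84}} = - \frac{77404}{\left(143 + 139\right) \frac{1}{\sqrt{-71 - \frac{7}{3}} + 84}} = - \frac{77404}{282 \frac{1}{\sqrt{- \frac{220}{3}} + 84}} = - \frac{77404}{282 \frac{1}{\frac{2 i \sqrt{165}}{3} + 84}} = - \frac{77404}{282 \frac{1}{84 + \frac{2 i \sqrt{165}}{3}}} = - 77404 \left(\frac{14}{47} + \frac{i \sqrt{165}}{423}\right) = - \frac{1083656}{47} - \frac{77404 i \sqrt{165}}{423}$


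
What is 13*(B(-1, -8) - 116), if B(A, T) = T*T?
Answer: -676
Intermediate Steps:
B(A, T) = T²
13*(B(-1, -8) - 116) = 13*((-8)² - 116) = 13*(64 - 116) = 13*(-52) = -676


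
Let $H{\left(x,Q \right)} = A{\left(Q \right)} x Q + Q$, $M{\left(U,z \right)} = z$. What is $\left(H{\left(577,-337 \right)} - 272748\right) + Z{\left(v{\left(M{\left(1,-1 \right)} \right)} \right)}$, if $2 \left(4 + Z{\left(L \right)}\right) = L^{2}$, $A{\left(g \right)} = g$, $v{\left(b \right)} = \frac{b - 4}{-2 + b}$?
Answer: $\frac{1174612057}{18} \approx 6.5256 \cdot 10^{7}$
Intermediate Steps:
$v{\left(b \right)} = \frac{-4 + b}{-2 + b}$
$H{\left(x,Q \right)} = Q + x Q^{2}$ ($H{\left(x,Q \right)} = Q x Q + Q = x Q^{2} + Q = Q + x Q^{2}$)
$Z{\left(L \right)} = -4 + \frac{L^{2}}{2}$
$\left(H{\left(577,-337 \right)} - 272748\right) + Z{\left(v{\left(M{\left(1,-1 \right)} \right)} \right)} = \left(- 337 \left(1 - 194449\right) - 272748\right) - \left(4 - \frac{\left(\frac{-4 - 1}{-2 - 1}\right)^{2}}{2}\right) = \left(- 337 \left(1 - 194449\right) - 272748\right) - \left(4 - \frac{\left(\frac{1}{-3} \left(-5\right)\right)^{2}}{2}\right) = \left(\left(-337\right) \left(-194448\right) - 272748\right) - \left(4 - \frac{\left(\left(- \frac{1}{3}\right) \left(-5\right)\right)^{2}}{2}\right) = \left(65528976 - 272748\right) - \left(4 - \frac{\left(\frac{5}{3}\right)^{2}}{2}\right) = 65256228 + \left(-4 + \frac{1}{2} \cdot \frac{25}{9}\right) = 65256228 + \left(-4 + \frac{25}{18}\right) = 65256228 - \frac{47}{18} = \frac{1174612057}{18}$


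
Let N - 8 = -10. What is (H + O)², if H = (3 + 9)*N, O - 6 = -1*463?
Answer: 231361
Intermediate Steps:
N = -2 (N = 8 - 10 = -2)
O = -457 (O = 6 - 1*463 = 6 - 463 = -457)
H = -24 (H = (3 + 9)*(-2) = 12*(-2) = -24)
(H + O)² = (-24 - 457)² = (-481)² = 231361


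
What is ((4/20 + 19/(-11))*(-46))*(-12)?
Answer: -46368/55 ≈ -843.05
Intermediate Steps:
((4/20 + 19/(-11))*(-46))*(-12) = ((4*(1/20) + 19*(-1/11))*(-46))*(-12) = ((⅕ - 19/11)*(-46))*(-12) = -84/55*(-46)*(-12) = (3864/55)*(-12) = -46368/55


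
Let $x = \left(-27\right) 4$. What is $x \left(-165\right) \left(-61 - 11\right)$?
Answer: $-1283040$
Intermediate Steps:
$x = -108$
$x \left(-165\right) \left(-61 - 11\right) = \left(-108\right) \left(-165\right) \left(-61 - 11\right) = 17820 \left(-72\right) = -1283040$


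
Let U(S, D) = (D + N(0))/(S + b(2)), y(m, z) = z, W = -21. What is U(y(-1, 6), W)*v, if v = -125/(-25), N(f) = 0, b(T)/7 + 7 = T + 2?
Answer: 7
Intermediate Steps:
b(T) = -35 + 7*T (b(T) = -49 + 7*(T + 2) = -49 + 7*(2 + T) = -49 + (14 + 7*T) = -35 + 7*T)
U(S, D) = D/(-21 + S) (U(S, D) = (D + 0)/(S + (-35 + 7*2)) = D/(S + (-35 + 14)) = D/(S - 21) = D/(-21 + S))
v = 5 (v = -125*(-1/25) = 5)
U(y(-1, 6), W)*v = -21/(-21 + 6)*5 = -21/(-15)*5 = -21*(-1/15)*5 = (7/5)*5 = 7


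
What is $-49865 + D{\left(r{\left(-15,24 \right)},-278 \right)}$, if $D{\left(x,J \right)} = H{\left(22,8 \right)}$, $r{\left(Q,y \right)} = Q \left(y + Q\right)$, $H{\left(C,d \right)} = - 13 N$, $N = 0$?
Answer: $-49865$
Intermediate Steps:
$H{\left(C,d \right)} = 0$ ($H{\left(C,d \right)} = \left(-13\right) 0 = 0$)
$r{\left(Q,y \right)} = Q \left(Q + y\right)$
$D{\left(x,J \right)} = 0$
$-49865 + D{\left(r{\left(-15,24 \right)},-278 \right)} = -49865 + 0 = -49865$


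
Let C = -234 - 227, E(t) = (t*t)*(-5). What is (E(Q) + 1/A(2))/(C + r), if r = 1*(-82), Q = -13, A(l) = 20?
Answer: 5633/3620 ≈ 1.5561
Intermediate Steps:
E(t) = -5*t**2 (E(t) = t**2*(-5) = -5*t**2)
r = -82
C = -461
(E(Q) + 1/A(2))/(C + r) = (-5*(-13)**2 + 1/20)/(-461 - 82) = (-5*169 + 1/20)/(-543) = (-845 + 1/20)*(-1/543) = -16899/20*(-1/543) = 5633/3620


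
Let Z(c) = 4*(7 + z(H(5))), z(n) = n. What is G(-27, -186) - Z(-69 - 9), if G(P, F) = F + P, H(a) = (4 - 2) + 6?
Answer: -273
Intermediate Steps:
H(a) = 8 (H(a) = 2 + 6 = 8)
Z(c) = 60 (Z(c) = 4*(7 + 8) = 4*15 = 60)
G(-27, -186) - Z(-69 - 9) = (-186 - 27) - 1*60 = -213 - 60 = -273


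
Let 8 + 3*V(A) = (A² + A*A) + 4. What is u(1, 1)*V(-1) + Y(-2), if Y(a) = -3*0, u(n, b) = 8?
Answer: -16/3 ≈ -5.3333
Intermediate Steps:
V(A) = -4/3 + 2*A²/3 (V(A) = -8/3 + ((A² + A*A) + 4)/3 = -8/3 + ((A² + A²) + 4)/3 = -8/3 + (2*A² + 4)/3 = -8/3 + (4 + 2*A²)/3 = -8/3 + (4/3 + 2*A²/3) = -4/3 + 2*A²/3)
Y(a) = 0
u(1, 1)*V(-1) + Y(-2) = 8*(-4/3 + (⅔)*(-1)²) + 0 = 8*(-4/3 + (⅔)*1) + 0 = 8*(-4/3 + ⅔) + 0 = 8*(-⅔) + 0 = -16/3 + 0 = -16/3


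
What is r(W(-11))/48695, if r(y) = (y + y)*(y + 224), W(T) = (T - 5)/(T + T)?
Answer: 39552/5892095 ≈ 0.0067127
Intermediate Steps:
W(T) = (-5 + T)/(2*T) (W(T) = (-5 + T)/((2*T)) = (-5 + T)*(1/(2*T)) = (-5 + T)/(2*T))
r(y) = 2*y*(224 + y) (r(y) = (2*y)*(224 + y) = 2*y*(224 + y))
r(W(-11))/48695 = (2*((½)*(-5 - 11)/(-11))*(224 + (½)*(-5 - 11)/(-11)))/48695 = (2*((½)*(-1/11)*(-16))*(224 + (½)*(-1/11)*(-16)))*(1/48695) = (2*(8/11)*(224 + 8/11))*(1/48695) = (2*(8/11)*(2472/11))*(1/48695) = (39552/121)*(1/48695) = 39552/5892095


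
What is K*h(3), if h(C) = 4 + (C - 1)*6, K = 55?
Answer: 880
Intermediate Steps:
h(C) = -2 + 6*C (h(C) = 4 + (-1 + C)*6 = 4 + (-6 + 6*C) = -2 + 6*C)
K*h(3) = 55*(-2 + 6*3) = 55*(-2 + 18) = 55*16 = 880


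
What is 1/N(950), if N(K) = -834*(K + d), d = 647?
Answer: -1/1331898 ≈ -7.5081e-7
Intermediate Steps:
N(K) = -539598 - 834*K (N(K) = -834*(K + 647) = -834*(647 + K) = -539598 - 834*K)
1/N(950) = 1/(-539598 - 834*950) = 1/(-539598 - 792300) = 1/(-1331898) = -1/1331898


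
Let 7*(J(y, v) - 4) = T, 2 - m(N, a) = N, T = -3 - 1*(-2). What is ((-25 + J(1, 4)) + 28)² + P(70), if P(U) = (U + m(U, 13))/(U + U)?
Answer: 23047/490 ≈ 47.035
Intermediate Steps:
T = -1 (T = -3 + 2 = -1)
m(N, a) = 2 - N
J(y, v) = 27/7 (J(y, v) = 4 + (⅐)*(-1) = 4 - ⅐ = 27/7)
P(U) = 1/U (P(U) = (U + (2 - U))/(U + U) = 2/((2*U)) = 2*(1/(2*U)) = 1/U)
((-25 + J(1, 4)) + 28)² + P(70) = ((-25 + 27/7) + 28)² + 1/70 = (-148/7 + 28)² + 1/70 = (48/7)² + 1/70 = 2304/49 + 1/70 = 23047/490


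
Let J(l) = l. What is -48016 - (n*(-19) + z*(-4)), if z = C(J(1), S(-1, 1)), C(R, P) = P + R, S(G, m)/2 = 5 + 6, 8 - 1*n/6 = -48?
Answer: -41540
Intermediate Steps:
n = 336 (n = 48 - 6*(-48) = 48 + 288 = 336)
S(G, m) = 22 (S(G, m) = 2*(5 + 6) = 2*11 = 22)
z = 23 (z = 22 + 1 = 23)
-48016 - (n*(-19) + z*(-4)) = -48016 - (336*(-19) + 23*(-4)) = -48016 - (-6384 - 92) = -48016 - 1*(-6476) = -48016 + 6476 = -41540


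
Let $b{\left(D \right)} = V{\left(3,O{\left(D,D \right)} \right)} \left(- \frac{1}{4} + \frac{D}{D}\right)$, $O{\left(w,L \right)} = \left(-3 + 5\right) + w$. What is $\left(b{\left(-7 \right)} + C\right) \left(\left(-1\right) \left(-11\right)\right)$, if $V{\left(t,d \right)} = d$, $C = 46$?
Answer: $\frac{1859}{4} \approx 464.75$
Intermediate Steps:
$O{\left(w,L \right)} = 2 + w$
$b{\left(D \right)} = \frac{3}{2} + \frac{3 D}{4}$ ($b{\left(D \right)} = \left(2 + D\right) \left(- \frac{1}{4} + \frac{D}{D}\right) = \left(2 + D\right) \left(\left(-1\right) \frac{1}{4} + 1\right) = \left(2 + D\right) \left(- \frac{1}{4} + 1\right) = \left(2 + D\right) \frac{3}{4} = \frac{3}{2} + \frac{3 D}{4}$)
$\left(b{\left(-7 \right)} + C\right) \left(\left(-1\right) \left(-11\right)\right) = \left(\left(\frac{3}{2} + \frac{3}{4} \left(-7\right)\right) + 46\right) \left(\left(-1\right) \left(-11\right)\right) = \left(\left(\frac{3}{2} - \frac{21}{4}\right) + 46\right) 11 = \left(- \frac{15}{4} + 46\right) 11 = \frac{169}{4} \cdot 11 = \frac{1859}{4}$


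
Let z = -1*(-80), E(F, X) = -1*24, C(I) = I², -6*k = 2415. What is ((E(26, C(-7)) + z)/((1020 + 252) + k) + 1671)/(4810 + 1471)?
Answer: 2905981/10922659 ≈ 0.26605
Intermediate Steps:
k = -805/2 (k = -⅙*2415 = -805/2 ≈ -402.50)
E(F, X) = -24
z = 80
((E(26, C(-7)) + z)/((1020 + 252) + k) + 1671)/(4810 + 1471) = ((-24 + 80)/((1020 + 252) - 805/2) + 1671)/(4810 + 1471) = (56/(1272 - 805/2) + 1671)/6281 = (56/(1739/2) + 1671)*(1/6281) = (56*(2/1739) + 1671)*(1/6281) = (112/1739 + 1671)*(1/6281) = (2905981/1739)*(1/6281) = 2905981/10922659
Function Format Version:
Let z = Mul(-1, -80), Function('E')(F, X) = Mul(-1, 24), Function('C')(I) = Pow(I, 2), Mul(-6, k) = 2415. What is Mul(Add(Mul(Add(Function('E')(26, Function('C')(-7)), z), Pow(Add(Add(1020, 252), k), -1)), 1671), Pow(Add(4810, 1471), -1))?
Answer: Rational(2905981, 10922659) ≈ 0.26605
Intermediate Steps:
k = Rational(-805, 2) (k = Mul(Rational(-1, 6), 2415) = Rational(-805, 2) ≈ -402.50)
Function('E')(F, X) = -24
z = 80
Mul(Add(Mul(Add(Function('E')(26, Function('C')(-7)), z), Pow(Add(Add(1020, 252), k), -1)), 1671), Pow(Add(4810, 1471), -1)) = Mul(Add(Mul(Add(-24, 80), Pow(Add(Add(1020, 252), Rational(-805, 2)), -1)), 1671), Pow(Add(4810, 1471), -1)) = Mul(Add(Mul(56, Pow(Add(1272, Rational(-805, 2)), -1)), 1671), Pow(6281, -1)) = Mul(Add(Mul(56, Pow(Rational(1739, 2), -1)), 1671), Rational(1, 6281)) = Mul(Add(Mul(56, Rational(2, 1739)), 1671), Rational(1, 6281)) = Mul(Add(Rational(112, 1739), 1671), Rational(1, 6281)) = Mul(Rational(2905981, 1739), Rational(1, 6281)) = Rational(2905981, 10922659)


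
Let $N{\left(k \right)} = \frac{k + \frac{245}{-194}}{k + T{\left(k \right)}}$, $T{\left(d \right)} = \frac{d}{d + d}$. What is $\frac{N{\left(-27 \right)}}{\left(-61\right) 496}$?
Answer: $- \frac{5483}{155546096} \approx -3.525 \cdot 10^{-5}$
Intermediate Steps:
$T{\left(d \right)} = \frac{1}{2}$ ($T{\left(d \right)} = \frac{d}{2 d} = \frac{1}{2 d} d = \frac{1}{2}$)
$N{\left(k \right)} = \frac{- \frac{245}{194} + k}{\frac{1}{2} + k}$ ($N{\left(k \right)} = \frac{k + \frac{245}{-194}}{k + \frac{1}{2}} = \frac{k + 245 \left(- \frac{1}{194}\right)}{\frac{1}{2} + k} = \frac{k - \frac{245}{194}}{\frac{1}{2} + k} = \frac{- \frac{245}{194} + k}{\frac{1}{2} + k}$)
$\frac{N{\left(-27 \right)}}{\left(-61\right) 496} = \frac{\frac{1}{97} \frac{1}{1 + 2 \left(-27\right)} \left(-245 + 194 \left(-27\right)\right)}{\left(-61\right) 496} = \frac{\frac{1}{97} \frac{1}{1 - 54} \left(-245 - 5238\right)}{-30256} = \frac{1}{97} \frac{1}{-53} \left(-5483\right) \left(- \frac{1}{30256}\right) = \frac{1}{97} \left(- \frac{1}{53}\right) \left(-5483\right) \left(- \frac{1}{30256}\right) = \frac{5483}{5141} \left(- \frac{1}{30256}\right) = - \frac{5483}{155546096}$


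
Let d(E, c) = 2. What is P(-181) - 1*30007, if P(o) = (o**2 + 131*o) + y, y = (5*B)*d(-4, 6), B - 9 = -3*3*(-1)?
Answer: -20777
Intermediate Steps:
B = 18 (B = 9 - 3*3*(-1) = 9 - 9*(-1) = 9 + 9 = 18)
y = 180 (y = (5*18)*2 = 90*2 = 180)
P(o) = 180 + o**2 + 131*o (P(o) = (o**2 + 131*o) + 180 = 180 + o**2 + 131*o)
P(-181) - 1*30007 = (180 + (-181)**2 + 131*(-181)) - 1*30007 = (180 + 32761 - 23711) - 30007 = 9230 - 30007 = -20777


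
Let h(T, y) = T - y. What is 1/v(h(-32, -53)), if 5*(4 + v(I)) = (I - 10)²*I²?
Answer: 5/53341 ≈ 9.3737e-5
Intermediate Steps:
v(I) = -4 + I²*(-10 + I)²/5 (v(I) = -4 + ((I - 10)²*I²)/5 = -4 + ((-10 + I)²*I²)/5 = -4 + (I²*(-10 + I)²)/5 = -4 + I²*(-10 + I)²/5)
1/v(h(-32, -53)) = 1/(-4 + (-32 - 1*(-53))²*(-10 + (-32 - 1*(-53)))²/5) = 1/(-4 + (-32 + 53)²*(-10 + (-32 + 53))²/5) = 1/(-4 + (⅕)*21²*(-10 + 21)²) = 1/(-4 + (⅕)*441*11²) = 1/(-4 + (⅕)*441*121) = 1/(-4 + 53361/5) = 1/(53341/5) = 5/53341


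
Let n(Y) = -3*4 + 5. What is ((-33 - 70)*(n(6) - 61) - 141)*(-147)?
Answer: -1008861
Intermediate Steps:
n(Y) = -7 (n(Y) = -12 + 5 = -7)
((-33 - 70)*(n(6) - 61) - 141)*(-147) = ((-33 - 70)*(-7 - 61) - 141)*(-147) = (-103*(-68) - 141)*(-147) = (7004 - 141)*(-147) = 6863*(-147) = -1008861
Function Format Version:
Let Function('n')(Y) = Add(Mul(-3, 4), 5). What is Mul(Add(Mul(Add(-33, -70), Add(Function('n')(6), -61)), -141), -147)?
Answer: -1008861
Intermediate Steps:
Function('n')(Y) = -7 (Function('n')(Y) = Add(-12, 5) = -7)
Mul(Add(Mul(Add(-33, -70), Add(Function('n')(6), -61)), -141), -147) = Mul(Add(Mul(Add(-33, -70), Add(-7, -61)), -141), -147) = Mul(Add(Mul(-103, -68), -141), -147) = Mul(Add(7004, -141), -147) = Mul(6863, -147) = -1008861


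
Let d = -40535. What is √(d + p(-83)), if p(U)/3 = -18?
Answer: I*√40589 ≈ 201.47*I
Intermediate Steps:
p(U) = -54 (p(U) = 3*(-18) = -54)
√(d + p(-83)) = √(-40535 - 54) = √(-40589) = I*√40589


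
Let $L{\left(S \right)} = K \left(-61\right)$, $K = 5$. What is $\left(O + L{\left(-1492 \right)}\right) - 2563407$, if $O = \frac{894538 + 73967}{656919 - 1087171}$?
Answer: $- \frac{1103043183929}{430252} \approx -2.5637 \cdot 10^{6}$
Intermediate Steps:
$L{\left(S \right)} = -305$ ($L{\left(S \right)} = 5 \left(-61\right) = -305$)
$O = - \frac{968505}{430252}$ ($O = \frac{968505}{-430252} = 968505 \left(- \frac{1}{430252}\right) = - \frac{968505}{430252} \approx -2.251$)
$\left(O + L{\left(-1492 \right)}\right) - 2563407 = \left(- \frac{968505}{430252} - 305\right) - 2563407 = - \frac{132195365}{430252} - 2563407 = - \frac{1103043183929}{430252}$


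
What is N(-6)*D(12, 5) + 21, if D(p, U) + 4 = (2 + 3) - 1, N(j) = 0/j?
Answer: 21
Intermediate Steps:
N(j) = 0
D(p, U) = 0 (D(p, U) = -4 + ((2 + 3) - 1) = -4 + (5 - 1) = -4 + 4 = 0)
N(-6)*D(12, 5) + 21 = 0*0 + 21 = 0 + 21 = 21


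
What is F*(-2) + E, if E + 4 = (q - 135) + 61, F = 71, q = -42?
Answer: -262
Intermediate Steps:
E = -120 (E = -4 + ((-42 - 135) + 61) = -4 + (-177 + 61) = -4 - 116 = -120)
F*(-2) + E = 71*(-2) - 120 = -142 - 120 = -262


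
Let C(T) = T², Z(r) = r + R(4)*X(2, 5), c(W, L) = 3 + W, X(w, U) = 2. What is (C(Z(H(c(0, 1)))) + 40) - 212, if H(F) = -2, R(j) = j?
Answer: -136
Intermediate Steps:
Z(r) = 8 + r (Z(r) = r + 4*2 = r + 8 = 8 + r)
(C(Z(H(c(0, 1)))) + 40) - 212 = ((8 - 2)² + 40) - 212 = (6² + 40) - 212 = (36 + 40) - 212 = 76 - 212 = -136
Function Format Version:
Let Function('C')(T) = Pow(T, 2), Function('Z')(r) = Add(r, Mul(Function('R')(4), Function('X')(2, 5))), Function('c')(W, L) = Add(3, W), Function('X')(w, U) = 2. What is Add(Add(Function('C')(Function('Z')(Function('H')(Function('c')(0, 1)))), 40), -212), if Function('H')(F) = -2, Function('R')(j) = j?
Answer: -136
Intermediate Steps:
Function('Z')(r) = Add(8, r) (Function('Z')(r) = Add(r, Mul(4, 2)) = Add(r, 8) = Add(8, r))
Add(Add(Function('C')(Function('Z')(Function('H')(Function('c')(0, 1)))), 40), -212) = Add(Add(Pow(Add(8, -2), 2), 40), -212) = Add(Add(Pow(6, 2), 40), -212) = Add(Add(36, 40), -212) = Add(76, -212) = -136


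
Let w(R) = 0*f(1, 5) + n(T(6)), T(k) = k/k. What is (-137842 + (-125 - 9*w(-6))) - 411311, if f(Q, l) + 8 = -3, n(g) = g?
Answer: -549287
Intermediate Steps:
T(k) = 1
f(Q, l) = -11 (f(Q, l) = -8 - 3 = -11)
w(R) = 1 (w(R) = 0*(-11) + 1 = 0 + 1 = 1)
(-137842 + (-125 - 9*w(-6))) - 411311 = (-137842 + (-125 - 9*1)) - 411311 = (-137842 + (-125 - 9)) - 411311 = (-137842 - 134) - 411311 = -137976 - 411311 = -549287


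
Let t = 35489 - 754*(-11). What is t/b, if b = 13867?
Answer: 43783/13867 ≈ 3.1574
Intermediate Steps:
t = 43783 (t = 35489 + 8294 = 43783)
t/b = 43783/13867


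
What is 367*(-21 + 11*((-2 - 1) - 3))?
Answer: -31929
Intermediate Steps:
367*(-21 + 11*((-2 - 1) - 3)) = 367*(-21 + 11*(-3 - 3)) = 367*(-21 + 11*(-6)) = 367*(-21 - 66) = 367*(-87) = -31929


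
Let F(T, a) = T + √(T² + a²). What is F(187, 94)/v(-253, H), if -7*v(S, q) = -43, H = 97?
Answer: 1309/43 + 7*√43805/43 ≈ 64.513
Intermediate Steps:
v(S, q) = 43/7 (v(S, q) = -⅐*(-43) = 43/7)
F(187, 94)/v(-253, H) = (187 + √(187² + 94²))/(43/7) = (187 + √(34969 + 8836))*(7/43) = (187 + √43805)*(7/43) = 1309/43 + 7*√43805/43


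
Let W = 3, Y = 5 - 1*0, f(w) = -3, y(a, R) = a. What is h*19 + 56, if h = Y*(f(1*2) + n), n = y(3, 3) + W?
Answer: 341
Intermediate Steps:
Y = 5 (Y = 5 + 0 = 5)
n = 6 (n = 3 + 3 = 6)
h = 15 (h = 5*(-3 + 6) = 5*3 = 15)
h*19 + 56 = 15*19 + 56 = 285 + 56 = 341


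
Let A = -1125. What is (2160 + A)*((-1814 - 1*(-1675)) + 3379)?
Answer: 3353400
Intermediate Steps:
(2160 + A)*((-1814 - 1*(-1675)) + 3379) = (2160 - 1125)*((-1814 - 1*(-1675)) + 3379) = 1035*((-1814 + 1675) + 3379) = 1035*(-139 + 3379) = 1035*3240 = 3353400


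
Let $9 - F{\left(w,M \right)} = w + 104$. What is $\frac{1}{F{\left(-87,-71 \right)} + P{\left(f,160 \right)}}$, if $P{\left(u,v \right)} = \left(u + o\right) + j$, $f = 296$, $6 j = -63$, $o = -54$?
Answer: $\frac{2}{447} \approx 0.0044743$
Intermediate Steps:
$F{\left(w,M \right)} = -95 - w$ ($F{\left(w,M \right)} = 9 - \left(w + 104\right) = 9 - \left(104 + w\right) = -95 - w$)
$j = - \frac{21}{2}$ ($j = \frac{1}{6} \left(-63\right) = - \frac{21}{2} \approx -10.5$)
$P{\left(u,v \right)} = - \frac{129}{2} + u$ ($P{\left(u,v \right)} = \left(u - 54\right) - \frac{21}{2} = \left(-54 + u\right) - \frac{21}{2} = - \frac{129}{2} + u$)
$\frac{1}{F{\left(-87,-71 \right)} + P{\left(f,160 \right)}} = \frac{1}{\left(-95 - -87\right) + \left(- \frac{129}{2} + 296\right)} = \frac{1}{\left(-95 + 87\right) + \frac{463}{2}} = \frac{1}{-8 + \frac{463}{2}} = \frac{1}{\frac{447}{2}} = \frac{2}{447}$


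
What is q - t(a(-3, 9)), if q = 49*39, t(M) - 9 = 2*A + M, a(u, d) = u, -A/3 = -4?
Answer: 1881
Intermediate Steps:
A = 12 (A = -3*(-4) = 12)
t(M) = 33 + M (t(M) = 9 + (2*12 + M) = 9 + (24 + M) = 33 + M)
q = 1911
q - t(a(-3, 9)) = 1911 - (33 - 3) = 1911 - 1*30 = 1911 - 30 = 1881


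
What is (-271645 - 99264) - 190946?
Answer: -561855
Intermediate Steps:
(-271645 - 99264) - 190946 = -370909 - 190946 = -561855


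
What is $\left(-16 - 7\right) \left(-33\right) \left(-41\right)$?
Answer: $-31119$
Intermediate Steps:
$\left(-16 - 7\right) \left(-33\right) \left(-41\right) = \left(-23\right) \left(-33\right) \left(-41\right) = 759 \left(-41\right) = -31119$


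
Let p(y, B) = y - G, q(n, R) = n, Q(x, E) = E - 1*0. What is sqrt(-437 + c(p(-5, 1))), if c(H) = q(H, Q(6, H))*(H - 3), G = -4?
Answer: I*sqrt(433) ≈ 20.809*I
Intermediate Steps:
Q(x, E) = E (Q(x, E) = E + 0 = E)
p(y, B) = 4 + y (p(y, B) = y - 1*(-4) = y + 4 = 4 + y)
c(H) = H*(-3 + H) (c(H) = H*(H - 3) = H*(-3 + H))
sqrt(-437 + c(p(-5, 1))) = sqrt(-437 + (4 - 5)*(-3 + (4 - 5))) = sqrt(-437 - (-3 - 1)) = sqrt(-437 - 1*(-4)) = sqrt(-437 + 4) = sqrt(-433) = I*sqrt(433)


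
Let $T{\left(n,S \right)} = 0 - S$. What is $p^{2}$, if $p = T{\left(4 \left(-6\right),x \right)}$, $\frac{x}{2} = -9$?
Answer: $324$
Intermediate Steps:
$x = -18$ ($x = 2 \left(-9\right) = -18$)
$T{\left(n,S \right)} = - S$
$p = 18$ ($p = \left(-1\right) \left(-18\right) = 18$)
$p^{2} = 18^{2} = 324$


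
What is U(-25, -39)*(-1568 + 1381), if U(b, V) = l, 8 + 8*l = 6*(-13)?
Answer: 8041/4 ≈ 2010.3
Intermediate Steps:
l = -43/4 (l = -1 + (6*(-13))/8 = -1 + (⅛)*(-78) = -1 - 39/4 = -43/4 ≈ -10.750)
U(b, V) = -43/4
U(-25, -39)*(-1568 + 1381) = -43*(-1568 + 1381)/4 = -43/4*(-187) = 8041/4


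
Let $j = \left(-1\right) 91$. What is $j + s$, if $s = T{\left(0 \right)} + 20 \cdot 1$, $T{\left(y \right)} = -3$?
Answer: $-74$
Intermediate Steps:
$j = -91$
$s = 17$ ($s = -3 + 20 \cdot 1 = -3 + 20 = 17$)
$j + s = -91 + 17 = -74$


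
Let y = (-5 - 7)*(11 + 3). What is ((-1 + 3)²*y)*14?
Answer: -9408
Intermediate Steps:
y = -168 (y = -12*14 = -168)
((-1 + 3)²*y)*14 = ((-1 + 3)²*(-168))*14 = (2²*(-168))*14 = (4*(-168))*14 = -672*14 = -9408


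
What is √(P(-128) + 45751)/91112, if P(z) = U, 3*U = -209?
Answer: √102783/136668 ≈ 0.0023458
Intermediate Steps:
U = -209/3 (U = (⅓)*(-209) = -209/3 ≈ -69.667)
P(z) = -209/3
√(P(-128) + 45751)/91112 = √(-209/3 + 45751)/91112 = √(137044/3)*(1/91112) = (2*√102783/3)*(1/91112) = √102783/136668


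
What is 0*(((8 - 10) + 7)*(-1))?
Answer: 0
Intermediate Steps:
0*(((8 - 10) + 7)*(-1)) = 0*((-2 + 7)*(-1)) = 0*(5*(-1)) = 0*(-5) = 0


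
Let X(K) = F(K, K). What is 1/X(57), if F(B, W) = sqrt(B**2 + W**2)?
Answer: sqrt(2)/114 ≈ 0.012405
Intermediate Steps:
X(K) = sqrt(2)*sqrt(K**2) (X(K) = sqrt(K**2 + K**2) = sqrt(2*K**2) = sqrt(2)*sqrt(K**2))
1/X(57) = 1/(sqrt(2)*sqrt(57**2)) = 1/(sqrt(2)*sqrt(3249)) = 1/(sqrt(2)*57) = 1/(57*sqrt(2)) = sqrt(2)/114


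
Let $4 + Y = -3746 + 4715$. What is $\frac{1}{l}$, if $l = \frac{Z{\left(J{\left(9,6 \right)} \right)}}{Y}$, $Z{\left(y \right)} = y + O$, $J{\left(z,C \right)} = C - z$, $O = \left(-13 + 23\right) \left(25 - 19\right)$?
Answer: $\frac{965}{57} \approx 16.93$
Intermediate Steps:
$Y = 965$ ($Y = -4 + \left(-3746 + 4715\right) = -4 + 969 = 965$)
$O = 60$ ($O = 10 \cdot 6 = 60$)
$Z{\left(y \right)} = 60 + y$ ($Z{\left(y \right)} = y + 60 = 60 + y$)
$l = \frac{57}{965}$ ($l = \frac{60 + \left(6 - 9\right)}{965} = \left(60 + \left(6 - 9\right)\right) \frac{1}{965} = \left(60 - 3\right) \frac{1}{965} = 57 \cdot \frac{1}{965} = \frac{57}{965} \approx 0.059067$)
$\frac{1}{l} = \frac{1}{\frac{57}{965}} = \frac{965}{57}$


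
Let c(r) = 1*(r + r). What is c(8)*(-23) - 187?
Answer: -555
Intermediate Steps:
c(r) = 2*r (c(r) = 1*(2*r) = 2*r)
c(8)*(-23) - 187 = (2*8)*(-23) - 187 = 16*(-23) - 187 = -368 - 187 = -555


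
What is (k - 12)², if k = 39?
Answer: 729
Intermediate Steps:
(k - 12)² = (39 - 12)² = 27² = 729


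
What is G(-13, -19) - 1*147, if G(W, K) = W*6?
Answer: -225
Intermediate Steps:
G(W, K) = 6*W
G(-13, -19) - 1*147 = 6*(-13) - 1*147 = -78 - 147 = -225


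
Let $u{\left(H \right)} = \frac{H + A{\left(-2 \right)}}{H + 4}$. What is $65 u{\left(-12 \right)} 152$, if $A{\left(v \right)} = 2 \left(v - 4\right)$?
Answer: $29640$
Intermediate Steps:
$A{\left(v \right)} = -8 + 2 v$ ($A{\left(v \right)} = 2 \left(v - 4\right) = 2 \left(-4 + v\right) = -8 + 2 v$)
$u{\left(H \right)} = \frac{-12 + H}{4 + H}$ ($u{\left(H \right)} = \frac{H + \left(-8 + 2 \left(-2\right)\right)}{H + 4} = \frac{H - 12}{4 + H} = \frac{-12 + H}{4 + H}$)
$65 u{\left(-12 \right)} 152 = 65 \frac{-12 - 12}{4 - 12} \cdot 152 = 65 \frac{1}{-8} \left(-24\right) 152 = 65 \left(\left(- \frac{1}{8}\right) \left(-24\right)\right) 152 = 65 \cdot 3 \cdot 152 = 195 \cdot 152 = 29640$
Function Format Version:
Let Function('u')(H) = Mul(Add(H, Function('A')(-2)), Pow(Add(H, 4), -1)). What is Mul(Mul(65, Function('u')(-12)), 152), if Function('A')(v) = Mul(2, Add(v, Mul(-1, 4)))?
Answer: 29640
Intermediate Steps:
Function('A')(v) = Add(-8, Mul(2, v)) (Function('A')(v) = Mul(2, Add(v, -4)) = Mul(2, Add(-4, v)) = Add(-8, Mul(2, v)))
Function('u')(H) = Mul(Pow(Add(4, H), -1), Add(-12, H)) (Function('u')(H) = Mul(Add(H, Add(-8, Mul(2, -2))), Pow(Add(H, 4), -1)) = Mul(Add(H, Add(-8, -4)), Pow(Add(4, H), -1)) = Mul(Add(H, -12), Pow(Add(4, H), -1)) = Mul(Add(-12, H), Pow(Add(4, H), -1)) = Mul(Pow(Add(4, H), -1), Add(-12, H)))
Mul(Mul(65, Function('u')(-12)), 152) = Mul(Mul(65, Mul(Pow(Add(4, -12), -1), Add(-12, -12))), 152) = Mul(Mul(65, Mul(Pow(-8, -1), -24)), 152) = Mul(Mul(65, Mul(Rational(-1, 8), -24)), 152) = Mul(Mul(65, 3), 152) = Mul(195, 152) = 29640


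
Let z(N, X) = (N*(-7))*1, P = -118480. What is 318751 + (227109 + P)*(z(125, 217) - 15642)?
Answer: -1793906442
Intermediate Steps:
z(N, X) = -7*N (z(N, X) = -7*N*1 = -7*N)
318751 + (227109 + P)*(z(125, 217) - 15642) = 318751 + (227109 - 118480)*(-7*125 - 15642) = 318751 + 108629*(-875 - 15642) = 318751 + 108629*(-16517) = 318751 - 1794225193 = -1793906442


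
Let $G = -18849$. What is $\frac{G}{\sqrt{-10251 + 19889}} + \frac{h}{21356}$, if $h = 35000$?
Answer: $\frac{8750}{5339} - \frac{309 \sqrt{9638}}{158} \approx -190.36$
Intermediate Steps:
$\frac{G}{\sqrt{-10251 + 19889}} + \frac{h}{21356} = - \frac{18849}{\sqrt{-10251 + 19889}} + \frac{35000}{21356} = - \frac{18849}{\sqrt{9638}} + 35000 \cdot \frac{1}{21356} = - 18849 \frac{\sqrt{9638}}{9638} + \frac{8750}{5339} = - \frac{309 \sqrt{9638}}{158} + \frac{8750}{5339} = \frac{8750}{5339} - \frac{309 \sqrt{9638}}{158}$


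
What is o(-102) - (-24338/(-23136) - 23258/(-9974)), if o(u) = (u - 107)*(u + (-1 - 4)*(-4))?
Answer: 988489427933/57689616 ≈ 17135.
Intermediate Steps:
o(u) = (-107 + u)*(20 + u) (o(u) = (-107 + u)*(u - 5*(-4)) = (-107 + u)*(u + 20) = (-107 + u)*(20 + u))
o(-102) - (-24338/(-23136) - 23258/(-9974)) = (-2140 + (-102)² - 87*(-102)) - (-24338/(-23136) - 23258/(-9974)) = (-2140 + 10404 + 8874) - (-24338*(-1/23136) - 23258*(-1/9974)) = 17138 - (12169/11568 + 11629/4987) = 17138 - 1*195211075/57689616 = 17138 - 195211075/57689616 = 988489427933/57689616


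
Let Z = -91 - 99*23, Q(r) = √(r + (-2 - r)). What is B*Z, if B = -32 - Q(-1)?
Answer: 75776 + 2368*I*√2 ≈ 75776.0 + 3348.9*I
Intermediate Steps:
Q(r) = I*√2 (Q(r) = √(-2) = I*√2)
Z = -2368 (Z = -91 - 2277 = -2368)
B = -32 - I*√2 ≈ -32.0 - 1.4142*I
B*Z = (-32 - I*√2)*(-2368) = 75776 + 2368*I*√2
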